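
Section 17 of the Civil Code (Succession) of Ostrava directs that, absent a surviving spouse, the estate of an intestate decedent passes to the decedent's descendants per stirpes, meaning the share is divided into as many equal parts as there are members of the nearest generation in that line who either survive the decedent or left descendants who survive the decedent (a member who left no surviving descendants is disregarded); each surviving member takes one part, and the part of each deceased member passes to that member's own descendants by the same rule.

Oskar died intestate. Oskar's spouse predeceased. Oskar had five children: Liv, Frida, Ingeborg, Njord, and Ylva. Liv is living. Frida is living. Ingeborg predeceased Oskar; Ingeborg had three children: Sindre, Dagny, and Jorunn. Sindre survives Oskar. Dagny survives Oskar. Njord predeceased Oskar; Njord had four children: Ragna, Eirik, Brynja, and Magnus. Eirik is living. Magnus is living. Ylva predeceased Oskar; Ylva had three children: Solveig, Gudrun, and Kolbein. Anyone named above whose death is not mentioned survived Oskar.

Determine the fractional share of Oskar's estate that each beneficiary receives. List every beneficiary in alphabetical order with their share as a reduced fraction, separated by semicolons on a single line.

There is no surviving spouse, so the entire estate passes to Oskar's descendants per stirpes.
The estate is divided into 5 equal shares of 1/5 among Liv, Frida, Ingeborg, Njord, Ylva.
Liv is living and takes 1/5.
Frida is living and takes 1/5.
Ingeborg predeceased; the 1/5 allotted to Ingeborg's branch passes to Ingeborg's issue by representation.
The 1/5 is divided into 3 equal shares of 1/15 among Sindre, Dagny, Jorunn.
Sindre is living and takes 1/15.
Dagny is living and takes 1/15.
Jorunn is living and takes 1/15.
Njord predeceased; the 1/5 allotted to Njord's branch passes to Njord's issue by representation.
The 1/5 is divided into 4 equal shares of 1/20 among Ragna, Eirik, Brynja, Magnus.
Ragna is living and takes 1/20.
Eirik is living and takes 1/20.
Brynja is living and takes 1/20.
Magnus is living and takes 1/20.
Ylva predeceased; the 1/5 allotted to Ylva's branch passes to Ylva's issue by representation.
The 1/5 is divided into 3 equal shares of 1/15 among Solveig, Gudrun, Kolbein.
Solveig is living and takes 1/15.
Gudrun is living and takes 1/15.
Kolbein is living and takes 1/15.

Brynja 1/20; Dagny 1/15; Eirik 1/20; Frida 1/5; Gudrun 1/15; Jorunn 1/15; Kolbein 1/15; Liv 1/5; Magnus 1/20; Ragna 1/20; Sindre 1/15; Solveig 1/15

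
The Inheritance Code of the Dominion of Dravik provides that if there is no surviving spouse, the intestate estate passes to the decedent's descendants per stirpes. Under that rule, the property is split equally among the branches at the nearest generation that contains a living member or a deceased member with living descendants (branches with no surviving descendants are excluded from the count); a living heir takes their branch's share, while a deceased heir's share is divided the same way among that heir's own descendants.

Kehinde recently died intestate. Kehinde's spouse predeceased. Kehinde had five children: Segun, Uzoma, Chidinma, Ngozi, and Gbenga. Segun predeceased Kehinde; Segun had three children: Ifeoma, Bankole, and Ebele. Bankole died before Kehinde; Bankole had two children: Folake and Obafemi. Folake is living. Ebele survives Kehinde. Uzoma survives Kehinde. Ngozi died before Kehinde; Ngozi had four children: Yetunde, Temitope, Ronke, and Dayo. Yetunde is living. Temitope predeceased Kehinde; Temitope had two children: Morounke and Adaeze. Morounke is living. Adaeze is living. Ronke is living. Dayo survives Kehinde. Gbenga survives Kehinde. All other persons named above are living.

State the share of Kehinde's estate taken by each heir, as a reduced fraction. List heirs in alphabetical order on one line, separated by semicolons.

There is no surviving spouse, so the entire estate passes to Kehinde's descendants per stirpes.
The estate is divided into 5 equal shares of 1/5 among Segun, Uzoma, Chidinma, Ngozi, Gbenga.
Segun predeceased; the 1/5 allotted to Segun's branch passes to Segun's issue by representation.
The 1/5 is divided into 3 equal shares of 1/15 among Ifeoma, Bankole, Ebele.
Ifeoma is living and takes 1/15.
Bankole predeceased; the 1/15 allotted to Bankole's branch passes to Bankole's issue by representation.
The 1/15 is divided into 2 equal shares of 1/30 among Folake, Obafemi.
Folake is living and takes 1/30.
Obafemi is living and takes 1/30.
Ebele is living and takes 1/15.
Uzoma is living and takes 1/5.
Chidinma is living and takes 1/5.
Ngozi predeceased; the 1/5 allotted to Ngozi's branch passes to Ngozi's issue by representation.
The 1/5 is divided into 4 equal shares of 1/20 among Yetunde, Temitope, Ronke, Dayo.
Yetunde is living and takes 1/20.
Temitope predeceased; the 1/20 allotted to Temitope's branch passes to Temitope's issue by representation.
The 1/20 is divided into 2 equal shares of 1/40 among Morounke, Adaeze.
Morounke is living and takes 1/40.
Adaeze is living and takes 1/40.
Ronke is living and takes 1/20.
Dayo is living and takes 1/20.
Gbenga is living and takes 1/5.

Adaeze 1/40; Chidinma 1/5; Dayo 1/20; Ebele 1/15; Folake 1/30; Gbenga 1/5; Ifeoma 1/15; Morounke 1/40; Obafemi 1/30; Ronke 1/20; Uzoma 1/5; Yetunde 1/20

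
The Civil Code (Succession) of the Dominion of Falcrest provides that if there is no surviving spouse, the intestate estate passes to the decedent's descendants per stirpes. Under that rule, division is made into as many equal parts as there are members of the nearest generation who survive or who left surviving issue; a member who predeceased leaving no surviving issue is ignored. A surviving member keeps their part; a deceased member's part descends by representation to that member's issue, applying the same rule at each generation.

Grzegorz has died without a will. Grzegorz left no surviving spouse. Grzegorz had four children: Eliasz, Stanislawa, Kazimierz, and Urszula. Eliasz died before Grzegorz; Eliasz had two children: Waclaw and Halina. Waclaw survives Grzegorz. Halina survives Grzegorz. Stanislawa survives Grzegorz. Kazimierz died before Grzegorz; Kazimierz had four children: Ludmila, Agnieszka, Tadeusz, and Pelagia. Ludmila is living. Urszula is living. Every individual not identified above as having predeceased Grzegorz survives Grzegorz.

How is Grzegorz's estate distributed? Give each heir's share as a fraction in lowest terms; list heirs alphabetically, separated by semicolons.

There is no surviving spouse, so the entire estate passes to Grzegorz's descendants per stirpes.
The estate is divided into 4 equal shares of 1/4 among Eliasz, Stanislawa, Kazimierz, Urszula.
Eliasz predeceased; the 1/4 allotted to Eliasz's branch passes to Eliasz's issue by representation.
The 1/4 is divided into 2 equal shares of 1/8 among Waclaw, Halina.
Waclaw is living and takes 1/8.
Halina is living and takes 1/8.
Stanislawa is living and takes 1/4.
Kazimierz predeceased; the 1/4 allotted to Kazimierz's branch passes to Kazimierz's issue by representation.
The 1/4 is divided into 4 equal shares of 1/16 among Ludmila, Agnieszka, Tadeusz, Pelagia.
Ludmila is living and takes 1/16.
Agnieszka is living and takes 1/16.
Tadeusz is living and takes 1/16.
Pelagia is living and takes 1/16.
Urszula is living and takes 1/4.

Agnieszka 1/16; Halina 1/8; Ludmila 1/16; Pelagia 1/16; Stanislawa 1/4; Tadeusz 1/16; Urszula 1/4; Waclaw 1/8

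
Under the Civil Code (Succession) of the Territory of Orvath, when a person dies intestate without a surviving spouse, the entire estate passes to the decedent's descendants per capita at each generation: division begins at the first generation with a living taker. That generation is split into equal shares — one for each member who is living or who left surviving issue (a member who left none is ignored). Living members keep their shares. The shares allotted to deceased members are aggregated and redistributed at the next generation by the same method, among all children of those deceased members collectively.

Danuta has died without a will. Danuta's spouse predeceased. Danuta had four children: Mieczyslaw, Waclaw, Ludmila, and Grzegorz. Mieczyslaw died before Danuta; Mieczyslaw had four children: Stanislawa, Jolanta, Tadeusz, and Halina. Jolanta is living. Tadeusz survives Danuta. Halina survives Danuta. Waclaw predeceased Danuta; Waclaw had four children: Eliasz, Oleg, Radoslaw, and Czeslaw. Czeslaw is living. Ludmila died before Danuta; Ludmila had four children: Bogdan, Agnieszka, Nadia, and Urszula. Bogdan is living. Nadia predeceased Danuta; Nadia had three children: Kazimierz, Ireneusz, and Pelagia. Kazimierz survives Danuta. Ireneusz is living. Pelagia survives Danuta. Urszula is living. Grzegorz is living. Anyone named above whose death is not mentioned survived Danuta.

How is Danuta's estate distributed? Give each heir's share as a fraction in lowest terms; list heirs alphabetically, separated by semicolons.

Agnieszka 1/16; Bogdan 1/16; Czeslaw 1/16; Eliasz 1/16; Grzegorz 1/4; Halina 1/16; Ireneusz 1/48; Jolanta 1/16; Kazimierz 1/48; Oleg 1/16; Pelagia 1/48; Radoslaw 1/16; Stanislawa 1/16; Tadeusz 1/16; Urszula 1/16

There is no surviving spouse, so the entire estate passes to Danuta's descendants per capita at each generation.
At generation 1 (Mieczyslaw, Waclaw, Ludmila, Grzegorz) there are 4 shares of (1)/4 = 1/4 each.
Living: Grzegorz — each takes 1/4.
Deceased: Mieczyslaw, Waclaw, and Ludmila. Their combined 3/4 is pooled and carried to generation 2.
At generation 2 (Stanislawa, Jolanta, Tadeusz, Halina, Eliasz, Oleg, Radoslaw, Czeslaw, Bogdan, Agnieszka, Nadia, Urszula) there are 12 shares of (3/4)/12 = 1/16 each.
Living: Stanislawa, Jolanta, Tadeusz, Halina, Eliasz, Oleg, Radoslaw, Czeslaw, Bogdan, Agnieszka, and Urszula — each takes 1/16.
Deceased: Nadia. That 1/16 share is carried to generation 3.
At generation 3 (Kazimierz, Ireneusz, Pelagia) there are 3 shares of (1/16)/3 = 1/48 each.
Living: Kazimierz, Ireneusz, and Pelagia — each takes 1/48.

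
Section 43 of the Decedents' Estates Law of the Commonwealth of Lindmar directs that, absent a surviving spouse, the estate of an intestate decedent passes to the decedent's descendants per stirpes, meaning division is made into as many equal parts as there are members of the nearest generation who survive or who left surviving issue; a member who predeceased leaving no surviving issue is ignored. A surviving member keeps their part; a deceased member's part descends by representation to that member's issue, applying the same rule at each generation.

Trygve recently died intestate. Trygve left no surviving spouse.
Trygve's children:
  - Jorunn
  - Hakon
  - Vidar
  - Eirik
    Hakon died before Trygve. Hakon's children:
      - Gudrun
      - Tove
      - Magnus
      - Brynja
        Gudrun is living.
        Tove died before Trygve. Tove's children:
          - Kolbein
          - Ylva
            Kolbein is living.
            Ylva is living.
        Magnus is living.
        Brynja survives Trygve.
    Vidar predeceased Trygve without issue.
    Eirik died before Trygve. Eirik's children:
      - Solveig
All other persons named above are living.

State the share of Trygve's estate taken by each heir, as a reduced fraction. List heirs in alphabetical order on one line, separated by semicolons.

There is no surviving spouse, so the entire estate passes to Trygve's descendants per stirpes.
Vidar left no surviving issue, so that branch lapses and is disregarded.
The estate is divided into 3 equal shares of 1/3 among Jorunn, Hakon, Eirik.
Jorunn is living and takes 1/3.
Hakon predeceased; the 1/3 allotted to Hakon's branch passes to Hakon's issue by representation.
The 1/3 is divided into 4 equal shares of 1/12 among Gudrun, Tove, Magnus, Brynja.
Gudrun is living and takes 1/12.
Tove predeceased; the 1/12 allotted to Tove's branch passes to Tove's issue by representation.
The 1/12 is divided into 2 equal shares of 1/24 among Kolbein, Ylva.
Kolbein is living and takes 1/24.
Ylva is living and takes 1/24.
Magnus is living and takes 1/12.
Brynja is living and takes 1/12.
Eirik predeceased; the 1/3 allotted to Eirik's branch passes to Eirik's issue by representation.
Solveig is the sole taker at this level and receives the full 1/3.

Brynja 1/12; Gudrun 1/12; Jorunn 1/3; Kolbein 1/24; Magnus 1/12; Solveig 1/3; Ylva 1/24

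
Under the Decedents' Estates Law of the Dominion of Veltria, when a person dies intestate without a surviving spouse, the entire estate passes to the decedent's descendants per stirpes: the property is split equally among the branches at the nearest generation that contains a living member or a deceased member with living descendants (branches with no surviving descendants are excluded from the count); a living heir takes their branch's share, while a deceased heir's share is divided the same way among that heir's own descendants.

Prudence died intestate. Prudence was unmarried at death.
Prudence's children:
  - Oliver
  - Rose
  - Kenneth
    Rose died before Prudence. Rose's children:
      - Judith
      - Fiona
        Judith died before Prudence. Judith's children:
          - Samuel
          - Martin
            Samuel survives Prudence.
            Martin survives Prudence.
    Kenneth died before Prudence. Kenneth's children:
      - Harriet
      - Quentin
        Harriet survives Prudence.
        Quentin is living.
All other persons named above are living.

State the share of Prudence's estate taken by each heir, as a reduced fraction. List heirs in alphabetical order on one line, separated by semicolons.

Fiona 1/6; Harriet 1/6; Martin 1/12; Oliver 1/3; Quentin 1/6; Samuel 1/12

There is no surviving spouse, so the entire estate passes to Prudence's descendants per stirpes.
The estate is divided into 3 equal shares of 1/3 among Oliver, Rose, Kenneth.
Oliver is living and takes 1/3.
Rose predeceased; the 1/3 allotted to Rose's branch passes to Rose's issue by representation.
The 1/3 is divided into 2 equal shares of 1/6 among Judith, Fiona.
Judith predeceased; the 1/6 allotted to Judith's branch passes to Judith's issue by representation.
The 1/6 is divided into 2 equal shares of 1/12 among Samuel, Martin.
Samuel is living and takes 1/12.
Martin is living and takes 1/12.
Fiona is living and takes 1/6.
Kenneth predeceased; the 1/3 allotted to Kenneth's branch passes to Kenneth's issue by representation.
The 1/3 is divided into 2 equal shares of 1/6 among Harriet, Quentin.
Harriet is living and takes 1/6.
Quentin is living and takes 1/6.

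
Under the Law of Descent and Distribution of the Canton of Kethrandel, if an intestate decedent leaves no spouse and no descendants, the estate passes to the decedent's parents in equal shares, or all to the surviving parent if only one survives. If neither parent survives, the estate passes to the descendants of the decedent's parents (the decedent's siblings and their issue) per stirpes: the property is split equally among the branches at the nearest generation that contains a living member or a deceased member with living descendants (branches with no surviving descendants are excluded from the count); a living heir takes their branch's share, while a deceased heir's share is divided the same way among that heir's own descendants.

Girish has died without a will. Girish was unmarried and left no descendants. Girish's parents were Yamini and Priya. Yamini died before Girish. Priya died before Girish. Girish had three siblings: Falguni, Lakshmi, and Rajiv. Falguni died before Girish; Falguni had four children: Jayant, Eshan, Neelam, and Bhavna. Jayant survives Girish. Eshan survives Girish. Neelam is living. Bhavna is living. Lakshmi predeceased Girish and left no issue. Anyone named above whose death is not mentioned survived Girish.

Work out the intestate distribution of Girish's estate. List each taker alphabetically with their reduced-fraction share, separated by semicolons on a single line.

Bhavna 1/8; Eshan 1/8; Jayant 1/8; Neelam 1/8; Rajiv 1/2

Neither parent survives and there are no descendants, so the estate passes to Girish's siblings and their issue per stirpes.
Lakshmi left no surviving issue, so that branch lapses and is disregarded.
The estate is divided into 2 equal shares of 1/2 among Falguni, Rajiv.
Falguni predeceased; the 1/2 allotted to Falguni's branch passes to Falguni's issue by representation.
The 1/2 is divided into 4 equal shares of 1/8 among Jayant, Eshan, Neelam, Bhavna.
Jayant is living and takes 1/8.
Eshan is living and takes 1/8.
Neelam is living and takes 1/8.
Bhavna is living and takes 1/8.
Rajiv is living and takes 1/2.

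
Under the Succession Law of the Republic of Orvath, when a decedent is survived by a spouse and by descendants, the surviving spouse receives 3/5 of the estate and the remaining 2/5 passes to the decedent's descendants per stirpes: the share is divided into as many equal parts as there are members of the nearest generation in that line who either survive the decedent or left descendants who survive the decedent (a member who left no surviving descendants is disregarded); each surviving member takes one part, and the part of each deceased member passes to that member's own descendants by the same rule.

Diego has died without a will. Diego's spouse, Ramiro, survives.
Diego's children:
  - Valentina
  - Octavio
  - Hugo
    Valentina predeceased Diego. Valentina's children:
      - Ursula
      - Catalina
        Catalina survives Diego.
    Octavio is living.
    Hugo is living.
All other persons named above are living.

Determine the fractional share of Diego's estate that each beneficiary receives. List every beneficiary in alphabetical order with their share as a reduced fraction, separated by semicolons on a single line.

Ramiro, as surviving spouse, takes 3/5.
The remaining 2/5 passes to Diego's descendants per stirpes.
The 2/5 is divided into 3 equal shares of 2/15 among Valentina, Octavio, Hugo.
Valentina predeceased; the 2/15 allotted to Valentina's branch passes to Valentina's issue by representation.
The 2/15 is divided into 2 equal shares of 1/15 among Ursula, Catalina.
Ursula is living and takes 1/15.
Catalina is living and takes 1/15.
Octavio is living and takes 2/15.
Hugo is living and takes 2/15.

Catalina 1/15; Hugo 2/15; Octavio 2/15; Ramiro 3/5; Ursula 1/15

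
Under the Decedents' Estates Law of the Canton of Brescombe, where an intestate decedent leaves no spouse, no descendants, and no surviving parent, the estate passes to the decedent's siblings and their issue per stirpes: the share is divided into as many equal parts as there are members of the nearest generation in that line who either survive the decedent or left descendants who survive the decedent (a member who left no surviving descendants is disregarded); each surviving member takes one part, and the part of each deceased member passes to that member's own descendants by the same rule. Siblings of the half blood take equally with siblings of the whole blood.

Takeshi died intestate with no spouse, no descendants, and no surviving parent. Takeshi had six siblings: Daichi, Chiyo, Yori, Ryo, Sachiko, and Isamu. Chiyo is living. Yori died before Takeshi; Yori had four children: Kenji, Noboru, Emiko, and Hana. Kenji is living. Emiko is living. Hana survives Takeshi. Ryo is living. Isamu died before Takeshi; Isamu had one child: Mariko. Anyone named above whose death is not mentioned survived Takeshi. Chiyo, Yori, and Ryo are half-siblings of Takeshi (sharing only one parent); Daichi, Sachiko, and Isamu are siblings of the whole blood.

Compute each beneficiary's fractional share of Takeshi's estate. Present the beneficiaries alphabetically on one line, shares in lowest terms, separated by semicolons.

Chiyo 1/6; Daichi 1/6; Emiko 1/24; Hana 1/24; Kenji 1/24; Mariko 1/6; Noboru 1/24; Ryo 1/6; Sachiko 1/6

No spouse, descendants, or parent survives, so the estate passes to Takeshi's siblings per stirpes.
Half-blood and whole-blood siblings take equally under the stated rule.
The estate is divided into 6 equal shares of 1/6 among Daichi, Chiyo, Yori, Ryo, Sachiko, Isamu.
Daichi is living and takes 1/6.
Chiyo is living and takes 1/6.
Yori predeceased; the 1/6 allotted to Yori's branch passes to Yori's issue by representation.
The 1/6 is divided into 4 equal shares of 1/24 among Kenji, Noboru, Emiko, Hana.
Kenji is living and takes 1/24.
Noboru is living and takes 1/24.
Emiko is living and takes 1/24.
Hana is living and takes 1/24.
Ryo is living and takes 1/6.
Sachiko is living and takes 1/6.
Isamu predeceased; the 1/6 allotted to Isamu's branch passes to Isamu's issue by representation.
Mariko is the sole taker at this level and receives the full 1/6.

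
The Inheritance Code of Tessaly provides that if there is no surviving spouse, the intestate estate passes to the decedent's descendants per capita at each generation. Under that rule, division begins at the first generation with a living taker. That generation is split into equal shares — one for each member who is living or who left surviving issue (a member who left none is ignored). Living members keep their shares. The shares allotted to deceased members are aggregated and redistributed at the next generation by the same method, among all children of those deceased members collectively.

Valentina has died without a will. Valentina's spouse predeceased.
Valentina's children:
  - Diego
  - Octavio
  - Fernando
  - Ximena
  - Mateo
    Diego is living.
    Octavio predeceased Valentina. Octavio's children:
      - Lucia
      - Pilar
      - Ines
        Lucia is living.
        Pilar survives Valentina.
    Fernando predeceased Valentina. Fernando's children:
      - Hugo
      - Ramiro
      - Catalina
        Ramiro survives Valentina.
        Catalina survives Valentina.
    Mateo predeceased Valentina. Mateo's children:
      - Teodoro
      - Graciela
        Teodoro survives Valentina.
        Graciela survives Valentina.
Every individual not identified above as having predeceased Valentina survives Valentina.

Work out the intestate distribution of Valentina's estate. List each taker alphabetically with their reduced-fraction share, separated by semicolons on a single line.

Catalina 3/40; Diego 1/5; Graciela 3/40; Hugo 3/40; Ines 3/40; Lucia 3/40; Pilar 3/40; Ramiro 3/40; Teodoro 3/40; Ximena 1/5

There is no surviving spouse, so the entire estate passes to Valentina's descendants per capita at each generation.
At generation 1 (Diego, Octavio, Fernando, Ximena, Mateo) there are 5 shares of (1)/5 = 1/5 each.
Living: Diego and Ximena — each takes 1/5.
Deceased: Octavio, Fernando, and Mateo. Their combined 3/5 is pooled and carried to generation 2.
At generation 2 (Lucia, Pilar, Ines, Hugo, Ramiro, Catalina, Teodoro, Graciela) there are 8 shares of (3/5)/8 = 3/40 each.
Living: Lucia, Pilar, Ines, Hugo, Ramiro, Catalina, Teodoro, and Graciela — each takes 3/40.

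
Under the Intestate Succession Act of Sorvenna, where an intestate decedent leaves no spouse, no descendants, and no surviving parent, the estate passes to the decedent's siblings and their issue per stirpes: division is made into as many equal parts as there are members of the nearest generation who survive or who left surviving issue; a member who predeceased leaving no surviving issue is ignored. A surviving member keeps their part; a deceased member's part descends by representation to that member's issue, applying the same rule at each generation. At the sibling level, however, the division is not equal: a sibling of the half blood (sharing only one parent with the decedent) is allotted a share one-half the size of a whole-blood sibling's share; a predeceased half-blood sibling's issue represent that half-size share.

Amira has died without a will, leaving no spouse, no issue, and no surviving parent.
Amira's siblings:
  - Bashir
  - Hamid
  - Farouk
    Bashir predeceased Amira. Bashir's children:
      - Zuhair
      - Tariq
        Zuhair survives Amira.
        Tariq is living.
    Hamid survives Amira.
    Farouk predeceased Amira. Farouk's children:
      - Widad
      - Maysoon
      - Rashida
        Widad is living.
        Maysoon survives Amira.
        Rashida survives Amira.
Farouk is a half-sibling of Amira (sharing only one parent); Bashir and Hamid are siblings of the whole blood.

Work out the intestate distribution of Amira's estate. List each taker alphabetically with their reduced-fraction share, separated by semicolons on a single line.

No spouse, descendants, or parent survives, so the estate passes to Amira's siblings per stirpes.
Half-blood siblings count for one-half the weight of whole-blood siblings at the initial division.
Dividing 1 in proportion to weights (total weight 5/2): Bashir (weight 1) → 2/5; Hamid (weight 1) → 2/5; Farouk (weight 1/2) → 1/5.
Bashir predeceased; the 2/5 allotted to Bashir's branch passes to Bashir's issue by representation.
The 2/5 is divided into 2 equal shares of 1/5 among Zuhair, Tariq.
Zuhair is living and takes 1/5.
Tariq is living and takes 1/5.
Hamid is living and takes 2/5.
Farouk predeceased; the 1/5 allotted to Farouk's branch passes to Farouk's issue by representation.
The 1/5 is divided into 3 equal shares of 1/15 among Widad, Maysoon, Rashida.
Widad is living and takes 1/15.
Maysoon is living and takes 1/15.
Rashida is living and takes 1/15.

Hamid 2/5; Maysoon 1/15; Rashida 1/15; Tariq 1/5; Widad 1/15; Zuhair 1/5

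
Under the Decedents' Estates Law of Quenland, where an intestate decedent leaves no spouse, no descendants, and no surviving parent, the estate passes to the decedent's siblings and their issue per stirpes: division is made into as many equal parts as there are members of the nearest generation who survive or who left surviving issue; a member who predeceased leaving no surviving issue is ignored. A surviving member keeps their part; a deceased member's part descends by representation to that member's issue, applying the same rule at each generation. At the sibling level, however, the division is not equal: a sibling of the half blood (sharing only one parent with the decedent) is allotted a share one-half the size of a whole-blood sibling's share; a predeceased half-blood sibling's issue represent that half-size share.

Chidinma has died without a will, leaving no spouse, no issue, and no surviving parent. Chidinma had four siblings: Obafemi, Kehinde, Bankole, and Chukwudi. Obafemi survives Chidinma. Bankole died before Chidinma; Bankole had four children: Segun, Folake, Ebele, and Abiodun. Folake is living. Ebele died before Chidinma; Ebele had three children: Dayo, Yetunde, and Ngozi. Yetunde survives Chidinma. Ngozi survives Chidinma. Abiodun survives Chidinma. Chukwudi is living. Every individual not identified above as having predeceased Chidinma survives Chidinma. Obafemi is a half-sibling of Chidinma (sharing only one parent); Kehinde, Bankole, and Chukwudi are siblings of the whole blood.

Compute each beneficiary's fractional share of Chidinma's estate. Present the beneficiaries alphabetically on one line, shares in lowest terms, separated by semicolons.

No spouse, descendants, or parent survives, so the estate passes to Chidinma's siblings per stirpes.
Half-blood siblings count for one-half the weight of whole-blood siblings at the initial division.
Dividing 1 in proportion to weights (total weight 7/2): Obafemi (weight 1/2) → 1/7; Kehinde (weight 1) → 2/7; Bankole (weight 1) → 2/7; Chukwudi (weight 1) → 2/7.
Obafemi is living and takes 1/7.
Kehinde is living and takes 2/7.
Bankole predeceased; the 2/7 allotted to Bankole's branch passes to Bankole's issue by representation.
The 2/7 is divided into 4 equal shares of 1/14 among Segun, Folake, Ebele, Abiodun.
Segun is living and takes 1/14.
Folake is living and takes 1/14.
Ebele predeceased; the 1/14 allotted to Ebele's branch passes to Ebele's issue by representation.
The 1/14 is divided into 3 equal shares of 1/42 among Dayo, Yetunde, Ngozi.
Dayo is living and takes 1/42.
Yetunde is living and takes 1/42.
Ngozi is living and takes 1/42.
Abiodun is living and takes 1/14.
Chukwudi is living and takes 2/7.

Abiodun 1/14; Chukwudi 2/7; Dayo 1/42; Folake 1/14; Kehinde 2/7; Ngozi 1/42; Obafemi 1/7; Segun 1/14; Yetunde 1/42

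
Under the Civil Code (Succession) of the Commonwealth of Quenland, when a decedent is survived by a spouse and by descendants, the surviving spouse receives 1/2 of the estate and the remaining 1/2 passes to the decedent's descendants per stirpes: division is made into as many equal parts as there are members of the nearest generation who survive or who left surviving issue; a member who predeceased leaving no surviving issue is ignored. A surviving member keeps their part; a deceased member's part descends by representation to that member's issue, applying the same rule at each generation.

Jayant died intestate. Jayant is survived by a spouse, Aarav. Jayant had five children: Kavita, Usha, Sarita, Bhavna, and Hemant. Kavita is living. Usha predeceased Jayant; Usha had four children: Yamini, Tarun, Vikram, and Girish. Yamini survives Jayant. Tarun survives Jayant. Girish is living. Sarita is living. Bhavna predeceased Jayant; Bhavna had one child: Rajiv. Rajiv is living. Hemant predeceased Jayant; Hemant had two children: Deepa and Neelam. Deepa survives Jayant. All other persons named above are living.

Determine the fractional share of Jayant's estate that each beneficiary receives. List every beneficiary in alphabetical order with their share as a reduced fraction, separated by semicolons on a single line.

Aarav 1/2; Deepa 1/20; Girish 1/40; Kavita 1/10; Neelam 1/20; Rajiv 1/10; Sarita 1/10; Tarun 1/40; Vikram 1/40; Yamini 1/40

Aarav, as surviving spouse, takes 1/2.
The remaining 1/2 passes to Jayant's descendants per stirpes.
The 1/2 is divided into 5 equal shares of 1/10 among Kavita, Usha, Sarita, Bhavna, Hemant.
Kavita is living and takes 1/10.
Usha predeceased; the 1/10 allotted to Usha's branch passes to Usha's issue by representation.
The 1/10 is divided into 4 equal shares of 1/40 among Yamini, Tarun, Vikram, Girish.
Yamini is living and takes 1/40.
Tarun is living and takes 1/40.
Vikram is living and takes 1/40.
Girish is living and takes 1/40.
Sarita is living and takes 1/10.
Bhavna predeceased; the 1/10 allotted to Bhavna's branch passes to Bhavna's issue by representation.
Rajiv is the sole taker at this level and receives the full 1/10.
Hemant predeceased; the 1/10 allotted to Hemant's branch passes to Hemant's issue by representation.
The 1/10 is divided into 2 equal shares of 1/20 among Deepa, Neelam.
Deepa is living and takes 1/20.
Neelam is living and takes 1/20.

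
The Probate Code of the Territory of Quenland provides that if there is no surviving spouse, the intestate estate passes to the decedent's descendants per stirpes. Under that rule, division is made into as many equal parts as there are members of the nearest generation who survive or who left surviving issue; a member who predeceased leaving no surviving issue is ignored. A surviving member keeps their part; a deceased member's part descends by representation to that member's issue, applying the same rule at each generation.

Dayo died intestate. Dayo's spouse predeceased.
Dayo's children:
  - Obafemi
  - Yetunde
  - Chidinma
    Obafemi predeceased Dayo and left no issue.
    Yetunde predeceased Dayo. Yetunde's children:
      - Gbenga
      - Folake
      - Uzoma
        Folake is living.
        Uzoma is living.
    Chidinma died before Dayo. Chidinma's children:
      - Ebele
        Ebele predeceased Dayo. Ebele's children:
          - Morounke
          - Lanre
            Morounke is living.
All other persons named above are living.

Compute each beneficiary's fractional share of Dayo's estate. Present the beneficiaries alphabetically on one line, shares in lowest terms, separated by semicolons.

Folake 1/6; Gbenga 1/6; Lanre 1/4; Morounke 1/4; Uzoma 1/6

There is no surviving spouse, so the entire estate passes to Dayo's descendants per stirpes.
Obafemi left no surviving issue, so that branch lapses and is disregarded.
The estate is divided into 2 equal shares of 1/2 among Yetunde, Chidinma.
Yetunde predeceased; the 1/2 allotted to Yetunde's branch passes to Yetunde's issue by representation.
The 1/2 is divided into 3 equal shares of 1/6 among Gbenga, Folake, Uzoma.
Gbenga is living and takes 1/6.
Folake is living and takes 1/6.
Uzoma is living and takes 1/6.
Chidinma predeceased; the 1/2 allotted to Chidinma's branch passes to Chidinma's issue by representation.
Ebele's line is the sole branch at this level, so the full 1/2 passes to Ebele's issue by representation.
The 1/2 is divided into 2 equal shares of 1/4 among Morounke, Lanre.
Morounke is living and takes 1/4.
Lanre is living and takes 1/4.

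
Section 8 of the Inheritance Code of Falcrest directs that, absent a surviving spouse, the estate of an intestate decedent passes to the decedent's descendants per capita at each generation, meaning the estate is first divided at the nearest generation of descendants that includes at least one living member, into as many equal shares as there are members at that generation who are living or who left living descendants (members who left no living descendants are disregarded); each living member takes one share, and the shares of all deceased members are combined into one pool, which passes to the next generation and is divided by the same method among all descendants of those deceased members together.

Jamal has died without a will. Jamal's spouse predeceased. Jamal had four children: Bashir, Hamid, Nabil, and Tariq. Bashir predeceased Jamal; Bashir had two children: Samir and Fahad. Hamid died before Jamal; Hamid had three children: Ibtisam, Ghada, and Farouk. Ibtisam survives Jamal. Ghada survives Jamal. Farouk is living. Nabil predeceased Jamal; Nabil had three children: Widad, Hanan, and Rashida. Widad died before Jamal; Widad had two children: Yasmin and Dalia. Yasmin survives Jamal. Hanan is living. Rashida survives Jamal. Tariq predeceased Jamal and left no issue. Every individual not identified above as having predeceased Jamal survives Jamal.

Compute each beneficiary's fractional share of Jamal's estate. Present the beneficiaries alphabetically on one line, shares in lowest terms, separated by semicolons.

There is no surviving spouse, so the entire estate passes to Jamal's descendants per capita at each generation.
No one at generation 1 (Bashir, Hamid, Nabil) is living; moving to the next generation.
At generation 2 (Samir, Fahad, Ibtisam, Ghada, Farouk, Widad, Hanan, Rashida) there are 8 shares of (1)/8 = 1/8 each.
Living: Samir, Fahad, Ibtisam, Ghada, Farouk, Hanan, and Rashida — each takes 1/8.
Deceased: Widad. That 1/8 share is carried to generation 3.
At generation 3 (Yasmin, Dalia) there are 2 shares of (1/8)/2 = 1/16 each.
Living: Yasmin and Dalia — each takes 1/16.

Dalia 1/16; Fahad 1/8; Farouk 1/8; Ghada 1/8; Hanan 1/8; Ibtisam 1/8; Rashida 1/8; Samir 1/8; Yasmin 1/16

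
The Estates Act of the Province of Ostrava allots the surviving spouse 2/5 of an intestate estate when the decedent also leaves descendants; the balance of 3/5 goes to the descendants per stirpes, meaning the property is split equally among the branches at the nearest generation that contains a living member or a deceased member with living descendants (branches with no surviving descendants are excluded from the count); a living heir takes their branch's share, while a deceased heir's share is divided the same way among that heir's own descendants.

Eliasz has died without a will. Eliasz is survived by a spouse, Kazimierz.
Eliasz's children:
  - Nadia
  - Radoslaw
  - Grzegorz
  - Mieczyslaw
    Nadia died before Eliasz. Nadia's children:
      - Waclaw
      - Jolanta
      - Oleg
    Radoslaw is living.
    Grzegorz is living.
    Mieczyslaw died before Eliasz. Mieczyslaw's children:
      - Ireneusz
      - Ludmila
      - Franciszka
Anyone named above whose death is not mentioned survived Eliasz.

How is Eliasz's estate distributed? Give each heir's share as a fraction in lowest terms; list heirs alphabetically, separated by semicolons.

Franciszka 1/20; Grzegorz 3/20; Ireneusz 1/20; Jolanta 1/20; Kazimierz 2/5; Ludmila 1/20; Oleg 1/20; Radoslaw 3/20; Waclaw 1/20

Kazimierz, as surviving spouse, takes 2/5.
The remaining 3/5 passes to Eliasz's descendants per stirpes.
The 3/5 is divided into 4 equal shares of 3/20 among Nadia, Radoslaw, Grzegorz, Mieczyslaw.
Nadia predeceased; the 3/20 allotted to Nadia's branch passes to Nadia's issue by representation.
The 3/20 is divided into 3 equal shares of 1/20 among Waclaw, Jolanta, Oleg.
Waclaw is living and takes 1/20.
Jolanta is living and takes 1/20.
Oleg is living and takes 1/20.
Radoslaw is living and takes 3/20.
Grzegorz is living and takes 3/20.
Mieczyslaw predeceased; the 3/20 allotted to Mieczyslaw's branch passes to Mieczyslaw's issue by representation.
The 3/20 is divided into 3 equal shares of 1/20 among Ireneusz, Ludmila, Franciszka.
Ireneusz is living and takes 1/20.
Ludmila is living and takes 1/20.
Franciszka is living and takes 1/20.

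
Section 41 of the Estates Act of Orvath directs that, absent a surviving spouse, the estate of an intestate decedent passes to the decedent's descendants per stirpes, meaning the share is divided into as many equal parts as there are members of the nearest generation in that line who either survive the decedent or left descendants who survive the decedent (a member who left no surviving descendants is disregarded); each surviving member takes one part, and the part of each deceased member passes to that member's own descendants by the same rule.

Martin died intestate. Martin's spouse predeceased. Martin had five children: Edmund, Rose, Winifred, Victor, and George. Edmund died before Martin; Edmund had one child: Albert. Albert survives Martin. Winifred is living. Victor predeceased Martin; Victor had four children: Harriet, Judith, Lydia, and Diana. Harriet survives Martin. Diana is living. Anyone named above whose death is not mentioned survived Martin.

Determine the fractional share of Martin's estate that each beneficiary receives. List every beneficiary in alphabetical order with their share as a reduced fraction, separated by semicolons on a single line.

Albert 1/5; Diana 1/20; George 1/5; Harriet 1/20; Judith 1/20; Lydia 1/20; Rose 1/5; Winifred 1/5

There is no surviving spouse, so the entire estate passes to Martin's descendants per stirpes.
The estate is divided into 5 equal shares of 1/5 among Edmund, Rose, Winifred, Victor, George.
Edmund predeceased; the 1/5 allotted to Edmund's branch passes to Edmund's issue by representation.
Albert is the sole taker at this level and receives the full 1/5.
Rose is living and takes 1/5.
Winifred is living and takes 1/5.
Victor predeceased; the 1/5 allotted to Victor's branch passes to Victor's issue by representation.
The 1/5 is divided into 4 equal shares of 1/20 among Harriet, Judith, Lydia, Diana.
Harriet is living and takes 1/20.
Judith is living and takes 1/20.
Lydia is living and takes 1/20.
Diana is living and takes 1/20.
George is living and takes 1/5.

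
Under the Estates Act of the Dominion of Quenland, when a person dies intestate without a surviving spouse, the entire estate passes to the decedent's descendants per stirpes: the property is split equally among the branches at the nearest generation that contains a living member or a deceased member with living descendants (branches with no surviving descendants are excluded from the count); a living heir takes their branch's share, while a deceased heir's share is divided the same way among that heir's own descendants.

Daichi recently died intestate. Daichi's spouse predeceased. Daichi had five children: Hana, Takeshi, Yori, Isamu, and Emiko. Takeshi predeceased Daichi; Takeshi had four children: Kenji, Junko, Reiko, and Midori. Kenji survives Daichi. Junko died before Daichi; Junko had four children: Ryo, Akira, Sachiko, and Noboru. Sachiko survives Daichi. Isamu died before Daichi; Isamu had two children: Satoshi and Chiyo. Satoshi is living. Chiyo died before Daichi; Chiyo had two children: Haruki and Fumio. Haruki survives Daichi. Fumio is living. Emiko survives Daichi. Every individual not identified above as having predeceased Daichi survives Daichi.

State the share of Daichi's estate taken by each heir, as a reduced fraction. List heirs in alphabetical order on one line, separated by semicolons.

There is no surviving spouse, so the entire estate passes to Daichi's descendants per stirpes.
The estate is divided into 5 equal shares of 1/5 among Hana, Takeshi, Yori, Isamu, Emiko.
Hana is living and takes 1/5.
Takeshi predeceased; the 1/5 allotted to Takeshi's branch passes to Takeshi's issue by representation.
The 1/5 is divided into 4 equal shares of 1/20 among Kenji, Junko, Reiko, Midori.
Kenji is living and takes 1/20.
Junko predeceased; the 1/20 allotted to Junko's branch passes to Junko's issue by representation.
The 1/20 is divided into 4 equal shares of 1/80 among Ryo, Akira, Sachiko, Noboru.
Ryo is living and takes 1/80.
Akira is living and takes 1/80.
Sachiko is living and takes 1/80.
Noboru is living and takes 1/80.
Reiko is living and takes 1/20.
Midori is living and takes 1/20.
Yori is living and takes 1/5.
Isamu predeceased; the 1/5 allotted to Isamu's branch passes to Isamu's issue by representation.
The 1/5 is divided into 2 equal shares of 1/10 among Satoshi, Chiyo.
Satoshi is living and takes 1/10.
Chiyo predeceased; the 1/10 allotted to Chiyo's branch passes to Chiyo's issue by representation.
The 1/10 is divided into 2 equal shares of 1/20 among Haruki, Fumio.
Haruki is living and takes 1/20.
Fumio is living and takes 1/20.
Emiko is living and takes 1/5.

Akira 1/80; Emiko 1/5; Fumio 1/20; Hana 1/5; Haruki 1/20; Kenji 1/20; Midori 1/20; Noboru 1/80; Reiko 1/20; Ryo 1/80; Sachiko 1/80; Satoshi 1/10; Yori 1/5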